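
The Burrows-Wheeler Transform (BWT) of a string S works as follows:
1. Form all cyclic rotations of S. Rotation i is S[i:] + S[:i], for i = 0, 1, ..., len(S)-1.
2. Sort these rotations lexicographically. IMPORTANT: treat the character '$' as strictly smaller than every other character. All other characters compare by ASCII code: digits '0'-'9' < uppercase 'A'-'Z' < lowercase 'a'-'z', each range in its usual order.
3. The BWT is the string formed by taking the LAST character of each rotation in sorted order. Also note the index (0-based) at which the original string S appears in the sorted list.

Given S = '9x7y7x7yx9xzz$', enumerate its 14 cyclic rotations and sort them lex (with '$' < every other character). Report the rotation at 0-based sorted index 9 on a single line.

All 14 rotations (rotation i = S[i:]+S[:i]):
  rot[0] = 9x7y7x7yx9xzz$
  rot[1] = x7y7x7yx9xzz$9
  rot[2] = 7y7x7yx9xzz$9x
  rot[3] = y7x7yx9xzz$9x7
  rot[4] = 7x7yx9xzz$9x7y
  rot[5] = x7yx9xzz$9x7y7
  rot[6] = 7yx9xzz$9x7y7x
  rot[7] = yx9xzz$9x7y7x7
  rot[8] = x9xzz$9x7y7x7y
  rot[9] = 9xzz$9x7y7x7yx
  rot[10] = xzz$9x7y7x7yx9
  rot[11] = zz$9x7y7x7yx9x
  rot[12] = z$9x7y7x7yx9xz
  rot[13] = $9x7y7x7yx9xzz
Sorted (with $ < everything):
  sorted[0] = $9x7y7x7yx9xzz
  sorted[1] = 7x7yx9xzz$9x7y
  sorted[2] = 7y7x7yx9xzz$9x
  sorted[3] = 7yx9xzz$9x7y7x
  sorted[4] = 9x7y7x7yx9xzz$
  sorted[5] = 9xzz$9x7y7x7yx
  sorted[6] = x7y7x7yx9xzz$9
  sorted[7] = x7yx9xzz$9x7y7
  sorted[8] = x9xzz$9x7y7x7y
  sorted[9] = xzz$9x7y7x7yx9
  sorted[10] = y7x7yx9xzz$9x7
  sorted[11] = yx9xzz$9x7y7x7
  sorted[12] = z$9x7y7x7yx9xz
  sorted[13] = zz$9x7y7x7yx9x
sorted[9] = xzz$9x7y7x7yx9

Answer: xzz$9x7y7x7yx9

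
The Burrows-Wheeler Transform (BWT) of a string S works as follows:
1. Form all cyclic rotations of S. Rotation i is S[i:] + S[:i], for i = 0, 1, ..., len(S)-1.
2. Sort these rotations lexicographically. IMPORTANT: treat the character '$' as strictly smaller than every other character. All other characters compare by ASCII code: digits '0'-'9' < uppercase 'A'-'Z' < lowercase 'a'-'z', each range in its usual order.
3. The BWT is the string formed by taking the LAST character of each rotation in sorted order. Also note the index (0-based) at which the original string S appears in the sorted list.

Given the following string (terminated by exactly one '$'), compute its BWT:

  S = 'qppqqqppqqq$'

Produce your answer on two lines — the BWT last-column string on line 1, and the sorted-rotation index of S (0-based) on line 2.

Answer: qqqppqq$qqpp
7

Derivation:
All 12 rotations (rotation i = S[i:]+S[:i]):
  rot[0] = qppqqqppqqq$
  rot[1] = ppqqqppqqq$q
  rot[2] = pqqqppqqq$qp
  rot[3] = qqqppqqq$qpp
  rot[4] = qqppqqq$qppq
  rot[5] = qppqqq$qppqq
  rot[6] = ppqqq$qppqqq
  rot[7] = pqqq$qppqqqp
  rot[8] = qqq$qppqqqpp
  rot[9] = qq$qppqqqppq
  rot[10] = q$qppqqqppqq
  rot[11] = $qppqqqppqqq
Sorted (with $ < everything):
  sorted[0] = $qppqqqppqqq  (last char: 'q')
  sorted[1] = ppqqq$qppqqq  (last char: 'q')
  sorted[2] = ppqqqppqqq$q  (last char: 'q')
  sorted[3] = pqqq$qppqqqp  (last char: 'p')
  sorted[4] = pqqqppqqq$qp  (last char: 'p')
  sorted[5] = q$qppqqqppqq  (last char: 'q')
  sorted[6] = qppqqq$qppqq  (last char: 'q')
  sorted[7] = qppqqqppqqq$  (last char: '$')
  sorted[8] = qq$qppqqqppq  (last char: 'q')
  sorted[9] = qqppqqq$qppq  (last char: 'q')
  sorted[10] = qqq$qppqqqpp  (last char: 'p')
  sorted[11] = qqqppqqq$qpp  (last char: 'p')
Last column: qqqppqq$qqpp
Original string S is at sorted index 7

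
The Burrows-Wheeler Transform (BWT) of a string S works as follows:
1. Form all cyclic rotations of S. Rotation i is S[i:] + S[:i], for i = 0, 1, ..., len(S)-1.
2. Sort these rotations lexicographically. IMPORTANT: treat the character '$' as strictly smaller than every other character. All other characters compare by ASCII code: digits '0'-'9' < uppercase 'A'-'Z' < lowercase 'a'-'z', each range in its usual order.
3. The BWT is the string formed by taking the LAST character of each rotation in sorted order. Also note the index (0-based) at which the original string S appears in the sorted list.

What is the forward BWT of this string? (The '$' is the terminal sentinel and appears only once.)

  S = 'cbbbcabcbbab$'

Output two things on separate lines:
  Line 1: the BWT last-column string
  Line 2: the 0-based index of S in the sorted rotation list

Answer: bbcabccbbabb$
12

Derivation:
All 13 rotations (rotation i = S[i:]+S[:i]):
  rot[0] = cbbbcabcbbab$
  rot[1] = bbbcabcbbab$c
  rot[2] = bbcabcbbab$cb
  rot[3] = bcabcbbab$cbb
  rot[4] = cabcbbab$cbbb
  rot[5] = abcbbab$cbbbc
  rot[6] = bcbbab$cbbbca
  rot[7] = cbbab$cbbbcab
  rot[8] = bbab$cbbbcabc
  rot[9] = bab$cbbbcabcb
  rot[10] = ab$cbbbcabcbb
  rot[11] = b$cbbbcabcbba
  rot[12] = $cbbbcabcbbab
Sorted (with $ < everything):
  sorted[0] = $cbbbcabcbbab  (last char: 'b')
  sorted[1] = ab$cbbbcabcbb  (last char: 'b')
  sorted[2] = abcbbab$cbbbc  (last char: 'c')
  sorted[3] = b$cbbbcabcbba  (last char: 'a')
  sorted[4] = bab$cbbbcabcb  (last char: 'b')
  sorted[5] = bbab$cbbbcabc  (last char: 'c')
  sorted[6] = bbbcabcbbab$c  (last char: 'c')
  sorted[7] = bbcabcbbab$cb  (last char: 'b')
  sorted[8] = bcabcbbab$cbb  (last char: 'b')
  sorted[9] = bcbbab$cbbbca  (last char: 'a')
  sorted[10] = cabcbbab$cbbb  (last char: 'b')
  sorted[11] = cbbab$cbbbcab  (last char: 'b')
  sorted[12] = cbbbcabcbbab$  (last char: '$')
Last column: bbcabccbbabb$
Original string S is at sorted index 12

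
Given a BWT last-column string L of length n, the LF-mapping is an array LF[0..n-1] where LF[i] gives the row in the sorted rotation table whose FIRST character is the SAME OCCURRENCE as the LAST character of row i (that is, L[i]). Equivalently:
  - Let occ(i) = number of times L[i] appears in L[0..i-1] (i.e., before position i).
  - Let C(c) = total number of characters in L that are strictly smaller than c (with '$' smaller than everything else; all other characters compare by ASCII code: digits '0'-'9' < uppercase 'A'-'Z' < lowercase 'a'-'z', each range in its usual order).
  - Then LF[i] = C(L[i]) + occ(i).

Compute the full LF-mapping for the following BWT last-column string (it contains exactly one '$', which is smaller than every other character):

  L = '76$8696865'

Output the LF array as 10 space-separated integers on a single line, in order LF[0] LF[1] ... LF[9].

Char counts: '$':1, '5':1, '6':4, '7':1, '8':2, '9':1
C (first-col start): C('$')=0, C('5')=1, C('6')=2, C('7')=6, C('8')=7, C('9')=9
L[0]='7': occ=0, LF[0]=C('7')+0=6+0=6
L[1]='6': occ=0, LF[1]=C('6')+0=2+0=2
L[2]='$': occ=0, LF[2]=C('$')+0=0+0=0
L[3]='8': occ=0, LF[3]=C('8')+0=7+0=7
L[4]='6': occ=1, LF[4]=C('6')+1=2+1=3
L[5]='9': occ=0, LF[5]=C('9')+0=9+0=9
L[6]='6': occ=2, LF[6]=C('6')+2=2+2=4
L[7]='8': occ=1, LF[7]=C('8')+1=7+1=8
L[8]='6': occ=3, LF[8]=C('6')+3=2+3=5
L[9]='5': occ=0, LF[9]=C('5')+0=1+0=1

Answer: 6 2 0 7 3 9 4 8 5 1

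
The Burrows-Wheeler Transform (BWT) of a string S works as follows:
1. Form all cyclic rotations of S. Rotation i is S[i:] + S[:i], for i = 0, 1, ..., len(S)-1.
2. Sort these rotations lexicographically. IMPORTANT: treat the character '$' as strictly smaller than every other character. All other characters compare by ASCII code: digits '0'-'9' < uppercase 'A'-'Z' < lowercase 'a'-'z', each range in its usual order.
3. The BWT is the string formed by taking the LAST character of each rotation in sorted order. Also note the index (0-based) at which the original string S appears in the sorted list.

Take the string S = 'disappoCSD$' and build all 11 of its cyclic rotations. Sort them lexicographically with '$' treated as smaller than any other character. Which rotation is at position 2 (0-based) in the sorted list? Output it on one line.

All 11 rotations (rotation i = S[i:]+S[:i]):
  rot[0] = disappoCSD$
  rot[1] = isappoCSD$d
  rot[2] = sappoCSD$di
  rot[3] = appoCSD$dis
  rot[4] = ppoCSD$disa
  rot[5] = poCSD$disap
  rot[6] = oCSD$disapp
  rot[7] = CSD$disappo
  rot[8] = SD$disappoC
  rot[9] = D$disappoCS
  rot[10] = $disappoCSD
Sorted (with $ < everything):
  sorted[0] = $disappoCSD
  sorted[1] = CSD$disappo
  sorted[2] = D$disappoCS
  sorted[3] = SD$disappoC
  sorted[4] = appoCSD$dis
  sorted[5] = disappoCSD$
  sorted[6] = isappoCSD$d
  sorted[7] = oCSD$disapp
  sorted[8] = poCSD$disap
  sorted[9] = ppoCSD$disa
  sorted[10] = sappoCSD$di
sorted[2] = D$disappoCS

Answer: D$disappoCS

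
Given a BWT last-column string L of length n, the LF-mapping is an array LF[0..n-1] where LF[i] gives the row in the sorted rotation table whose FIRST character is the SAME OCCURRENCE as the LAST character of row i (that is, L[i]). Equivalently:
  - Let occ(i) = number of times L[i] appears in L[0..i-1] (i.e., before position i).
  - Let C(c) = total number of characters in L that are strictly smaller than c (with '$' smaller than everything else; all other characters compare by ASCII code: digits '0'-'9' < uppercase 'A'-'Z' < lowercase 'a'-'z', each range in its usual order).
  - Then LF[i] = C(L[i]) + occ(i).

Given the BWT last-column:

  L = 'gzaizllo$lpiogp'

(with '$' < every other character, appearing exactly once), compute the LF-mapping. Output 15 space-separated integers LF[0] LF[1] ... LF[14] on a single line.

Answer: 2 13 1 4 14 6 7 9 0 8 11 5 10 3 12

Derivation:
Char counts: '$':1, 'a':1, 'g':2, 'i':2, 'l':3, 'o':2, 'p':2, 'z':2
C (first-col start): C('$')=0, C('a')=1, C('g')=2, C('i')=4, C('l')=6, C('o')=9, C('p')=11, C('z')=13
L[0]='g': occ=0, LF[0]=C('g')+0=2+0=2
L[1]='z': occ=0, LF[1]=C('z')+0=13+0=13
L[2]='a': occ=0, LF[2]=C('a')+0=1+0=1
L[3]='i': occ=0, LF[3]=C('i')+0=4+0=4
L[4]='z': occ=1, LF[4]=C('z')+1=13+1=14
L[5]='l': occ=0, LF[5]=C('l')+0=6+0=6
L[6]='l': occ=1, LF[6]=C('l')+1=6+1=7
L[7]='o': occ=0, LF[7]=C('o')+0=9+0=9
L[8]='$': occ=0, LF[8]=C('$')+0=0+0=0
L[9]='l': occ=2, LF[9]=C('l')+2=6+2=8
L[10]='p': occ=0, LF[10]=C('p')+0=11+0=11
L[11]='i': occ=1, LF[11]=C('i')+1=4+1=5
L[12]='o': occ=1, LF[12]=C('o')+1=9+1=10
L[13]='g': occ=1, LF[13]=C('g')+1=2+1=3
L[14]='p': occ=1, LF[14]=C('p')+1=11+1=12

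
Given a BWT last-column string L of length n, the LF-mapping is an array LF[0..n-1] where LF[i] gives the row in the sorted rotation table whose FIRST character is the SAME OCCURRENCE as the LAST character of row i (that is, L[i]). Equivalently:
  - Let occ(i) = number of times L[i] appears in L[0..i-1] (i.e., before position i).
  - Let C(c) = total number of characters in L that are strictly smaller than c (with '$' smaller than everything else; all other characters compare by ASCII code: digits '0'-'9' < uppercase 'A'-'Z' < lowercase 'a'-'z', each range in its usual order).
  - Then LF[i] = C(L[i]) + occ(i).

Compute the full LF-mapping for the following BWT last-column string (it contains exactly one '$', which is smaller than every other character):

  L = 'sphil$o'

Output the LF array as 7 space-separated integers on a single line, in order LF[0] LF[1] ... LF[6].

Char counts: '$':1, 'h':1, 'i':1, 'l':1, 'o':1, 'p':1, 's':1
C (first-col start): C('$')=0, C('h')=1, C('i')=2, C('l')=3, C('o')=4, C('p')=5, C('s')=6
L[0]='s': occ=0, LF[0]=C('s')+0=6+0=6
L[1]='p': occ=0, LF[1]=C('p')+0=5+0=5
L[2]='h': occ=0, LF[2]=C('h')+0=1+0=1
L[3]='i': occ=0, LF[3]=C('i')+0=2+0=2
L[4]='l': occ=0, LF[4]=C('l')+0=3+0=3
L[5]='$': occ=0, LF[5]=C('$')+0=0+0=0
L[6]='o': occ=0, LF[6]=C('o')+0=4+0=4

Answer: 6 5 1 2 3 0 4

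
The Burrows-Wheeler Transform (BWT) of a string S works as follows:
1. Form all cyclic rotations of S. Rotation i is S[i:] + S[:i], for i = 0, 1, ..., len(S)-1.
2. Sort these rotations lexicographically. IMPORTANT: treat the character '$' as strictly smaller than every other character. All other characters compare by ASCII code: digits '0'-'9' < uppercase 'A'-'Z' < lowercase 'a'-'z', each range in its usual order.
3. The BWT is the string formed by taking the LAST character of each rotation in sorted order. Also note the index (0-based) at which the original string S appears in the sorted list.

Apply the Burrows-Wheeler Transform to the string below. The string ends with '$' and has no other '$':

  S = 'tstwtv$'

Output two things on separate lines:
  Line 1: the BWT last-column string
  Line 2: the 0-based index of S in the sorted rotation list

Answer: vt$wstt
2

Derivation:
All 7 rotations (rotation i = S[i:]+S[:i]):
  rot[0] = tstwtv$
  rot[1] = stwtv$t
  rot[2] = twtv$ts
  rot[3] = wtv$tst
  rot[4] = tv$tstw
  rot[5] = v$tstwt
  rot[6] = $tstwtv
Sorted (with $ < everything):
  sorted[0] = $tstwtv  (last char: 'v')
  sorted[1] = stwtv$t  (last char: 't')
  sorted[2] = tstwtv$  (last char: '$')
  sorted[3] = tv$tstw  (last char: 'w')
  sorted[4] = twtv$ts  (last char: 's')
  sorted[5] = v$tstwt  (last char: 't')
  sorted[6] = wtv$tst  (last char: 't')
Last column: vt$wstt
Original string S is at sorted index 2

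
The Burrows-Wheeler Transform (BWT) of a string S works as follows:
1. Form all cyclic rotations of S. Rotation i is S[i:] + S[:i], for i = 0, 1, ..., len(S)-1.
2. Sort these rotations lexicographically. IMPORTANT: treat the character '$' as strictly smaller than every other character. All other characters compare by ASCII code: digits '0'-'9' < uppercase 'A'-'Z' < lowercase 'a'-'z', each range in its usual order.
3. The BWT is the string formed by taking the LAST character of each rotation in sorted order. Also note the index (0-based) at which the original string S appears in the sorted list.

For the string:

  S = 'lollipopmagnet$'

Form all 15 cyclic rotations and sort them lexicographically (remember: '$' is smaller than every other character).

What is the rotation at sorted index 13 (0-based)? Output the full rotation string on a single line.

Answer: popmagnet$lolli

Derivation:
All 15 rotations (rotation i = S[i:]+S[:i]):
  rot[0] = lollipopmagnet$
  rot[1] = ollipopmagnet$l
  rot[2] = llipopmagnet$lo
  rot[3] = lipopmagnet$lol
  rot[4] = ipopmagnet$loll
  rot[5] = popmagnet$lolli
  rot[6] = opmagnet$lollip
  rot[7] = pmagnet$lollipo
  rot[8] = magnet$lollipop
  rot[9] = agnet$lollipopm
  rot[10] = gnet$lollipopma
  rot[11] = net$lollipopmag
  rot[12] = et$lollipopmagn
  rot[13] = t$lollipopmagne
  rot[14] = $lollipopmagnet
Sorted (with $ < everything):
  sorted[0] = $lollipopmagnet
  sorted[1] = agnet$lollipopm
  sorted[2] = et$lollipopmagn
  sorted[3] = gnet$lollipopma
  sorted[4] = ipopmagnet$loll
  sorted[5] = lipopmagnet$lol
  sorted[6] = llipopmagnet$lo
  sorted[7] = lollipopmagnet$
  sorted[8] = magnet$lollipop
  sorted[9] = net$lollipopmag
  sorted[10] = ollipopmagnet$l
  sorted[11] = opmagnet$lollip
  sorted[12] = pmagnet$lollipo
  sorted[13] = popmagnet$lolli
  sorted[14] = t$lollipopmagne
sorted[13] = popmagnet$lolli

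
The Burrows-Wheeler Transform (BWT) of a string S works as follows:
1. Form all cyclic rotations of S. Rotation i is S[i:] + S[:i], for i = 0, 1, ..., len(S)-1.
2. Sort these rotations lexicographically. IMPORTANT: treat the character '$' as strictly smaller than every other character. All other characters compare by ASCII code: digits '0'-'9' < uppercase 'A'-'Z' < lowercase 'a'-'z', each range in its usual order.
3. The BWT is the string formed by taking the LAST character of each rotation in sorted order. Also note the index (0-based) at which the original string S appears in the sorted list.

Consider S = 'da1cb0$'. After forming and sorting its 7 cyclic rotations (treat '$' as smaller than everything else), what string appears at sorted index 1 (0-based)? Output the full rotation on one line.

All 7 rotations (rotation i = S[i:]+S[:i]):
  rot[0] = da1cb0$
  rot[1] = a1cb0$d
  rot[2] = 1cb0$da
  rot[3] = cb0$da1
  rot[4] = b0$da1c
  rot[5] = 0$da1cb
  rot[6] = $da1cb0
Sorted (with $ < everything):
  sorted[0] = $da1cb0
  sorted[1] = 0$da1cb
  sorted[2] = 1cb0$da
  sorted[3] = a1cb0$d
  sorted[4] = b0$da1c
  sorted[5] = cb0$da1
  sorted[6] = da1cb0$
sorted[1] = 0$da1cb

Answer: 0$da1cb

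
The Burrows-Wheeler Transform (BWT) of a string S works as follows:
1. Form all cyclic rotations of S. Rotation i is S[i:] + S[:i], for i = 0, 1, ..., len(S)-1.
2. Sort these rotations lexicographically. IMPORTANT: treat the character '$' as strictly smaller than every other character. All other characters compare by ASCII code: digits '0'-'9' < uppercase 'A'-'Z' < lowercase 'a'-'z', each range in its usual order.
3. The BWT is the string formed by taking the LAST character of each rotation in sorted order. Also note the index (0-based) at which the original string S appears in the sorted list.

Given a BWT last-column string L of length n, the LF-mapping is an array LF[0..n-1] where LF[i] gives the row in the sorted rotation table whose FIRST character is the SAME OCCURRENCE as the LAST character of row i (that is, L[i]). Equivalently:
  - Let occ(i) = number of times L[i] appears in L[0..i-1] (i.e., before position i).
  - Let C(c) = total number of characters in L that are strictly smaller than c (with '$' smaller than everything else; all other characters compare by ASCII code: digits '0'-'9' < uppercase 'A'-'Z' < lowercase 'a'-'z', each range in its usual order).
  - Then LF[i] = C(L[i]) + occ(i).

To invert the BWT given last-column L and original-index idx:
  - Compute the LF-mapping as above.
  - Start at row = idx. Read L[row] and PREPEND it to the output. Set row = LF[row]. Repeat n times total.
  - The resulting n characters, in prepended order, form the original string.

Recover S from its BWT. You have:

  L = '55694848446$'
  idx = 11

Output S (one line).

Answer: 94686454485$

Derivation:
LF mapping: 5 6 7 11 1 9 2 10 3 4 8 0
Walk LF starting at row 11, prepending L[row]:
  step 1: row=11, L[11]='$', prepend. Next row=LF[11]=0
  step 2: row=0, L[0]='5', prepend. Next row=LF[0]=5
  step 3: row=5, L[5]='8', prepend. Next row=LF[5]=9
  step 4: row=9, L[9]='4', prepend. Next row=LF[9]=4
  step 5: row=4, L[4]='4', prepend. Next row=LF[4]=1
  step 6: row=1, L[1]='5', prepend. Next row=LF[1]=6
  step 7: row=6, L[6]='4', prepend. Next row=LF[6]=2
  step 8: row=2, L[2]='6', prepend. Next row=LF[2]=7
  step 9: row=7, L[7]='8', prepend. Next row=LF[7]=10
  step 10: row=10, L[10]='6', prepend. Next row=LF[10]=8
  step 11: row=8, L[8]='4', prepend. Next row=LF[8]=3
  step 12: row=3, L[3]='9', prepend. Next row=LF[3]=11
Reversed output: 94686454485$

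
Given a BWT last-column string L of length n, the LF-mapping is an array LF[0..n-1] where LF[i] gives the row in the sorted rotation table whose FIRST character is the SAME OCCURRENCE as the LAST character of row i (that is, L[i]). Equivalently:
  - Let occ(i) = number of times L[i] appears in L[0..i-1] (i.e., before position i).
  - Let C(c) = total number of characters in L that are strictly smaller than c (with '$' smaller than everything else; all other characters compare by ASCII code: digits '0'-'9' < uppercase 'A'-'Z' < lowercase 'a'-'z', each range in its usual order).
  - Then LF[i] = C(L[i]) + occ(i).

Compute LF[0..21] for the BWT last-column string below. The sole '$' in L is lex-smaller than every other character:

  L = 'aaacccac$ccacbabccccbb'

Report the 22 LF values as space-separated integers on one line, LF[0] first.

Char counts: '$':1, 'a':6, 'b':4, 'c':11
C (first-col start): C('$')=0, C('a')=1, C('b')=7, C('c')=11
L[0]='a': occ=0, LF[0]=C('a')+0=1+0=1
L[1]='a': occ=1, LF[1]=C('a')+1=1+1=2
L[2]='a': occ=2, LF[2]=C('a')+2=1+2=3
L[3]='c': occ=0, LF[3]=C('c')+0=11+0=11
L[4]='c': occ=1, LF[4]=C('c')+1=11+1=12
L[5]='c': occ=2, LF[5]=C('c')+2=11+2=13
L[6]='a': occ=3, LF[6]=C('a')+3=1+3=4
L[7]='c': occ=3, LF[7]=C('c')+3=11+3=14
L[8]='$': occ=0, LF[8]=C('$')+0=0+0=0
L[9]='c': occ=4, LF[9]=C('c')+4=11+4=15
L[10]='c': occ=5, LF[10]=C('c')+5=11+5=16
L[11]='a': occ=4, LF[11]=C('a')+4=1+4=5
L[12]='c': occ=6, LF[12]=C('c')+6=11+6=17
L[13]='b': occ=0, LF[13]=C('b')+0=7+0=7
L[14]='a': occ=5, LF[14]=C('a')+5=1+5=6
L[15]='b': occ=1, LF[15]=C('b')+1=7+1=8
L[16]='c': occ=7, LF[16]=C('c')+7=11+7=18
L[17]='c': occ=8, LF[17]=C('c')+8=11+8=19
L[18]='c': occ=9, LF[18]=C('c')+9=11+9=20
L[19]='c': occ=10, LF[19]=C('c')+10=11+10=21
L[20]='b': occ=2, LF[20]=C('b')+2=7+2=9
L[21]='b': occ=3, LF[21]=C('b')+3=7+3=10

Answer: 1 2 3 11 12 13 4 14 0 15 16 5 17 7 6 8 18 19 20 21 9 10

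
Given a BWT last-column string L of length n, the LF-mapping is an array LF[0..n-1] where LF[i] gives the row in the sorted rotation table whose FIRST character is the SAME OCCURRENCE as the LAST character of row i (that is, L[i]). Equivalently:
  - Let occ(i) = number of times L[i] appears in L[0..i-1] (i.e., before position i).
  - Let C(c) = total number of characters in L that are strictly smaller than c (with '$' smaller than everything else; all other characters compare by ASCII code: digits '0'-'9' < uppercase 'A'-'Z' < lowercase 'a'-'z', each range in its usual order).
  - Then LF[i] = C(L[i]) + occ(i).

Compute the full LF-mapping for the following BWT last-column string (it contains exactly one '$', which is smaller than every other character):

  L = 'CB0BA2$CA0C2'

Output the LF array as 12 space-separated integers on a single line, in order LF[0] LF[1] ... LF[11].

Answer: 9 7 1 8 5 3 0 10 6 2 11 4

Derivation:
Char counts: '$':1, '0':2, '2':2, 'A':2, 'B':2, 'C':3
C (first-col start): C('$')=0, C('0')=1, C('2')=3, C('A')=5, C('B')=7, C('C')=9
L[0]='C': occ=0, LF[0]=C('C')+0=9+0=9
L[1]='B': occ=0, LF[1]=C('B')+0=7+0=7
L[2]='0': occ=0, LF[2]=C('0')+0=1+0=1
L[3]='B': occ=1, LF[3]=C('B')+1=7+1=8
L[4]='A': occ=0, LF[4]=C('A')+0=5+0=5
L[5]='2': occ=0, LF[5]=C('2')+0=3+0=3
L[6]='$': occ=0, LF[6]=C('$')+0=0+0=0
L[7]='C': occ=1, LF[7]=C('C')+1=9+1=10
L[8]='A': occ=1, LF[8]=C('A')+1=5+1=6
L[9]='0': occ=1, LF[9]=C('0')+1=1+1=2
L[10]='C': occ=2, LF[10]=C('C')+2=9+2=11
L[11]='2': occ=1, LF[11]=C('2')+1=3+1=4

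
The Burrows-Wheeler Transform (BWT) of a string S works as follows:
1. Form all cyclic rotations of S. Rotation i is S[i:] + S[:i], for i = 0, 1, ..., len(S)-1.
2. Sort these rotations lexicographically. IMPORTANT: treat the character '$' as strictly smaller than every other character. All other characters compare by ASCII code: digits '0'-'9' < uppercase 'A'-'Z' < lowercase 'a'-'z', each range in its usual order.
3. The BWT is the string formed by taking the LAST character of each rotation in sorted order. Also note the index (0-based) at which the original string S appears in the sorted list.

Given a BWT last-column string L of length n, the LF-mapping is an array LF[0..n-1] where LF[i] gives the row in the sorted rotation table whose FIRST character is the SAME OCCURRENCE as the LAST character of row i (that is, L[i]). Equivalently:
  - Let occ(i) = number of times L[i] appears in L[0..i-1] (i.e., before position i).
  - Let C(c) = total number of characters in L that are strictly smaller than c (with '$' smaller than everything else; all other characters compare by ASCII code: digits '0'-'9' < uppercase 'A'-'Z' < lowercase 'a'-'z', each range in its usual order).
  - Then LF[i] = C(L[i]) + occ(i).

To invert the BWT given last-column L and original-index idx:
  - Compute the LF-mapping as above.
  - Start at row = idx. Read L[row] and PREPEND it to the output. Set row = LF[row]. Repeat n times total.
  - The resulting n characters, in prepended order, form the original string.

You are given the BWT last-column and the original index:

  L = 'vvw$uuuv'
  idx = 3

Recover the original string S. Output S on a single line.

Answer: uvwuvuv$

Derivation:
LF mapping: 4 5 7 0 1 2 3 6
Walk LF starting at row 3, prepending L[row]:
  step 1: row=3, L[3]='$', prepend. Next row=LF[3]=0
  step 2: row=0, L[0]='v', prepend. Next row=LF[0]=4
  step 3: row=4, L[4]='u', prepend. Next row=LF[4]=1
  step 4: row=1, L[1]='v', prepend. Next row=LF[1]=5
  step 5: row=5, L[5]='u', prepend. Next row=LF[5]=2
  step 6: row=2, L[2]='w', prepend. Next row=LF[2]=7
  step 7: row=7, L[7]='v', prepend. Next row=LF[7]=6
  step 8: row=6, L[6]='u', prepend. Next row=LF[6]=3
Reversed output: uvwuvuv$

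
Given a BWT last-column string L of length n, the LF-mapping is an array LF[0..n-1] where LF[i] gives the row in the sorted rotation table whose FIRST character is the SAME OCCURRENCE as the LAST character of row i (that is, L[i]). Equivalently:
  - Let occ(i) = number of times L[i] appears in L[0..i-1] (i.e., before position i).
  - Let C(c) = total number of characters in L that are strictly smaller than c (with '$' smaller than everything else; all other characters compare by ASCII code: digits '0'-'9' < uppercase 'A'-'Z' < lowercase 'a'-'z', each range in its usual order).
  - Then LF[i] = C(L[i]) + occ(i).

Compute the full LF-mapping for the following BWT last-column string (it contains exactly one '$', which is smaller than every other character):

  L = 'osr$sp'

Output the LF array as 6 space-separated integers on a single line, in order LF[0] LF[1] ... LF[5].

Char counts: '$':1, 'o':1, 'p':1, 'r':1, 's':2
C (first-col start): C('$')=0, C('o')=1, C('p')=2, C('r')=3, C('s')=4
L[0]='o': occ=0, LF[0]=C('o')+0=1+0=1
L[1]='s': occ=0, LF[1]=C('s')+0=4+0=4
L[2]='r': occ=0, LF[2]=C('r')+0=3+0=3
L[3]='$': occ=0, LF[3]=C('$')+0=0+0=0
L[4]='s': occ=1, LF[4]=C('s')+1=4+1=5
L[5]='p': occ=0, LF[5]=C('p')+0=2+0=2

Answer: 1 4 3 0 5 2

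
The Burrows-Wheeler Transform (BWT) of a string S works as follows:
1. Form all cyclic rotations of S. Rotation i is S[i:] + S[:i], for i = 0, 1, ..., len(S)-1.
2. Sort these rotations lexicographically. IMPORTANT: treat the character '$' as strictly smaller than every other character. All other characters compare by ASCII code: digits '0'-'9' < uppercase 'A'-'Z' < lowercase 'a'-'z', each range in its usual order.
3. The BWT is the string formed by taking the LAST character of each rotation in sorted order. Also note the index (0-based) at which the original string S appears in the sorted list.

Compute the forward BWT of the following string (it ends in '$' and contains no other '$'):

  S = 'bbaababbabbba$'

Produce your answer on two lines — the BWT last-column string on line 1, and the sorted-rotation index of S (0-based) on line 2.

All 14 rotations (rotation i = S[i:]+S[:i]):
  rot[0] = bbaababbabbba$
  rot[1] = baababbabbba$b
  rot[2] = aababbabbba$bb
  rot[3] = ababbabbba$bba
  rot[4] = babbabbba$bbaa
  rot[5] = abbabbba$bbaab
  rot[6] = bbabbba$bbaaba
  rot[7] = babbba$bbaabab
  rot[8] = abbba$bbaababb
  rot[9] = bbba$bbaababba
  rot[10] = bba$bbaababbab
  rot[11] = ba$bbaababbabb
  rot[12] = a$bbaababbabbb
  rot[13] = $bbaababbabbba
Sorted (with $ < everything):
  sorted[0] = $bbaababbabbba  (last char: 'a')
  sorted[1] = a$bbaababbabbb  (last char: 'b')
  sorted[2] = aababbabbba$bb  (last char: 'b')
  sorted[3] = ababbabbba$bba  (last char: 'a')
  sorted[4] = abbabbba$bbaab  (last char: 'b')
  sorted[5] = abbba$bbaababb  (last char: 'b')
  sorted[6] = ba$bbaababbabb  (last char: 'b')
  sorted[7] = baababbabbba$b  (last char: 'b')
  sorted[8] = babbabbba$bbaa  (last char: 'a')
  sorted[9] = babbba$bbaabab  (last char: 'b')
  sorted[10] = bba$bbaababbab  (last char: 'b')
  sorted[11] = bbaababbabbba$  (last char: '$')
  sorted[12] = bbabbba$bbaaba  (last char: 'a')
  sorted[13] = bbba$bbaababba  (last char: 'a')
Last column: abbabbbbabb$aa
Original string S is at sorted index 11

Answer: abbabbbbabb$aa
11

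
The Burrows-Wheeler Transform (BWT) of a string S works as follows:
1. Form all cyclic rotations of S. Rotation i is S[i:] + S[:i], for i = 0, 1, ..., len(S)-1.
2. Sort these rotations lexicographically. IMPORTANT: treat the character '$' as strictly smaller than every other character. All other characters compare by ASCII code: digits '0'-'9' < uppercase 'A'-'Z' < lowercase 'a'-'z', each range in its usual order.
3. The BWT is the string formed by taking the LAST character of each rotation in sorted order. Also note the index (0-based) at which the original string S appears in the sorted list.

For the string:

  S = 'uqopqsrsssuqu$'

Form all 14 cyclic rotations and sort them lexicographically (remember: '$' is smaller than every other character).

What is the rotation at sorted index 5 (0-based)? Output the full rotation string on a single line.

Answer: qu$uqopqsrsssu

Derivation:
All 14 rotations (rotation i = S[i:]+S[:i]):
  rot[0] = uqopqsrsssuqu$
  rot[1] = qopqsrsssuqu$u
  rot[2] = opqsrsssuqu$uq
  rot[3] = pqsrsssuqu$uqo
  rot[4] = qsrsssuqu$uqop
  rot[5] = srsssuqu$uqopq
  rot[6] = rsssuqu$uqopqs
  rot[7] = sssuqu$uqopqsr
  rot[8] = ssuqu$uqopqsrs
  rot[9] = suqu$uqopqsrss
  rot[10] = uqu$uqopqsrsss
  rot[11] = qu$uqopqsrsssu
  rot[12] = u$uqopqsrsssuq
  rot[13] = $uqopqsrsssuqu
Sorted (with $ < everything):
  sorted[0] = $uqopqsrsssuqu
  sorted[1] = opqsrsssuqu$uq
  sorted[2] = pqsrsssuqu$uqo
  sorted[3] = qopqsrsssuqu$u
  sorted[4] = qsrsssuqu$uqop
  sorted[5] = qu$uqopqsrsssu
  sorted[6] = rsssuqu$uqopqs
  sorted[7] = srsssuqu$uqopq
  sorted[8] = sssuqu$uqopqsr
  sorted[9] = ssuqu$uqopqsrs
  sorted[10] = suqu$uqopqsrss
  sorted[11] = u$uqopqsrsssuq
  sorted[12] = uqopqsrsssuqu$
  sorted[13] = uqu$uqopqsrsss
sorted[5] = qu$uqopqsrsssu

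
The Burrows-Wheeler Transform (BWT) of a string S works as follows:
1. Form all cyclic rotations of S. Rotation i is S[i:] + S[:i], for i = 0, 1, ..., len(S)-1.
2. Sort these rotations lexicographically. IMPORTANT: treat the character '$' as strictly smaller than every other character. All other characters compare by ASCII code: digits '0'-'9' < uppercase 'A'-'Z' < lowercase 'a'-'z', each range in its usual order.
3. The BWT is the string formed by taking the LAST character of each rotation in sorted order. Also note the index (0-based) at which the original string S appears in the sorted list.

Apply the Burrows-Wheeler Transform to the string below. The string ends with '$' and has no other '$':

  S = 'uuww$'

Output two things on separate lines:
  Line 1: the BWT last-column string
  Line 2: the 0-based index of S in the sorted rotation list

Answer: w$uwu
1

Derivation:
All 5 rotations (rotation i = S[i:]+S[:i]):
  rot[0] = uuww$
  rot[1] = uww$u
  rot[2] = ww$uu
  rot[3] = w$uuw
  rot[4] = $uuww
Sorted (with $ < everything):
  sorted[0] = $uuww  (last char: 'w')
  sorted[1] = uuww$  (last char: '$')
  sorted[2] = uww$u  (last char: 'u')
  sorted[3] = w$uuw  (last char: 'w')
  sorted[4] = ww$uu  (last char: 'u')
Last column: w$uwu
Original string S is at sorted index 1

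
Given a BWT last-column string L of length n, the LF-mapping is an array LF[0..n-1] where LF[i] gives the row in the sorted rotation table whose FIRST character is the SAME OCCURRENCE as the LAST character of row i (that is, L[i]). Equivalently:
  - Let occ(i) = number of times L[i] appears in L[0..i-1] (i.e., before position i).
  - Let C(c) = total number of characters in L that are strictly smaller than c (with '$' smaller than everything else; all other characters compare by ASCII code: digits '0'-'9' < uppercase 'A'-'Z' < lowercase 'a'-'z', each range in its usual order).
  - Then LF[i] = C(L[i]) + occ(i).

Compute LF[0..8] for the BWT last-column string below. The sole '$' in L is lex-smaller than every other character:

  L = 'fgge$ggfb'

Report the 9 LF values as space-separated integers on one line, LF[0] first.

Char counts: '$':1, 'b':1, 'e':1, 'f':2, 'g':4
C (first-col start): C('$')=0, C('b')=1, C('e')=2, C('f')=3, C('g')=5
L[0]='f': occ=0, LF[0]=C('f')+0=3+0=3
L[1]='g': occ=0, LF[1]=C('g')+0=5+0=5
L[2]='g': occ=1, LF[2]=C('g')+1=5+1=6
L[3]='e': occ=0, LF[3]=C('e')+0=2+0=2
L[4]='$': occ=0, LF[4]=C('$')+0=0+0=0
L[5]='g': occ=2, LF[5]=C('g')+2=5+2=7
L[6]='g': occ=3, LF[6]=C('g')+3=5+3=8
L[7]='f': occ=1, LF[7]=C('f')+1=3+1=4
L[8]='b': occ=0, LF[8]=C('b')+0=1+0=1

Answer: 3 5 6 2 0 7 8 4 1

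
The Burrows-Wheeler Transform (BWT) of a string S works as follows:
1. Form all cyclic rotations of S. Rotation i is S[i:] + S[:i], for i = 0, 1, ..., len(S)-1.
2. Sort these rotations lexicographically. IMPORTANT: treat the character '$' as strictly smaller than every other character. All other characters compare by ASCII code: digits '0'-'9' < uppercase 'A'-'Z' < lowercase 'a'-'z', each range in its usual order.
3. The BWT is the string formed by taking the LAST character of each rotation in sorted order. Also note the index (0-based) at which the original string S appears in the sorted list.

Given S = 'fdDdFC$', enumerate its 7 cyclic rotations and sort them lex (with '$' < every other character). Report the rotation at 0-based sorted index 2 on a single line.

All 7 rotations (rotation i = S[i:]+S[:i]):
  rot[0] = fdDdFC$
  rot[1] = dDdFC$f
  rot[2] = DdFC$fd
  rot[3] = dFC$fdD
  rot[4] = FC$fdDd
  rot[5] = C$fdDdF
  rot[6] = $fdDdFC
Sorted (with $ < everything):
  sorted[0] = $fdDdFC
  sorted[1] = C$fdDdF
  sorted[2] = DdFC$fd
  sorted[3] = FC$fdDd
  sorted[4] = dDdFC$f
  sorted[5] = dFC$fdD
  sorted[6] = fdDdFC$
sorted[2] = DdFC$fd

Answer: DdFC$fd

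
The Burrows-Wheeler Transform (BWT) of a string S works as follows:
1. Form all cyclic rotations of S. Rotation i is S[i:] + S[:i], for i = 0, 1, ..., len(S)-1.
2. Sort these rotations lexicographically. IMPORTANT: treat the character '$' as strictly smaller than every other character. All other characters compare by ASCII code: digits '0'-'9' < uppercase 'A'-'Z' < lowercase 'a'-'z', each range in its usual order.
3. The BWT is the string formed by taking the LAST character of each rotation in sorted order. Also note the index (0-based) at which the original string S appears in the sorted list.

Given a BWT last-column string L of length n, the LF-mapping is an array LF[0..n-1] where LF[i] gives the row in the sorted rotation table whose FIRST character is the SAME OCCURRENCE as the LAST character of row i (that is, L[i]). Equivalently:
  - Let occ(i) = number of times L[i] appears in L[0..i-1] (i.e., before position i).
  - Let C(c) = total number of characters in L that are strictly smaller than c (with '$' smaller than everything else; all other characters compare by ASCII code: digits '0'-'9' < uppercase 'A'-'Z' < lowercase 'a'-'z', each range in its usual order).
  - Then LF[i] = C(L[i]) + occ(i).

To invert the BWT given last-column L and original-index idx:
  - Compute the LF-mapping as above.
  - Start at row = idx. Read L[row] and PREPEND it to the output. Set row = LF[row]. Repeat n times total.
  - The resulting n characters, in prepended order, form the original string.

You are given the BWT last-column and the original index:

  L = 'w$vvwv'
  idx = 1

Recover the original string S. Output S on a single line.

LF mapping: 4 0 1 2 5 3
Walk LF starting at row 1, prepending L[row]:
  step 1: row=1, L[1]='$', prepend. Next row=LF[1]=0
  step 2: row=0, L[0]='w', prepend. Next row=LF[0]=4
  step 3: row=4, L[4]='w', prepend. Next row=LF[4]=5
  step 4: row=5, L[5]='v', prepend. Next row=LF[5]=3
  step 5: row=3, L[3]='v', prepend. Next row=LF[3]=2
  step 6: row=2, L[2]='v', prepend. Next row=LF[2]=1
Reversed output: vvvww$

Answer: vvvww$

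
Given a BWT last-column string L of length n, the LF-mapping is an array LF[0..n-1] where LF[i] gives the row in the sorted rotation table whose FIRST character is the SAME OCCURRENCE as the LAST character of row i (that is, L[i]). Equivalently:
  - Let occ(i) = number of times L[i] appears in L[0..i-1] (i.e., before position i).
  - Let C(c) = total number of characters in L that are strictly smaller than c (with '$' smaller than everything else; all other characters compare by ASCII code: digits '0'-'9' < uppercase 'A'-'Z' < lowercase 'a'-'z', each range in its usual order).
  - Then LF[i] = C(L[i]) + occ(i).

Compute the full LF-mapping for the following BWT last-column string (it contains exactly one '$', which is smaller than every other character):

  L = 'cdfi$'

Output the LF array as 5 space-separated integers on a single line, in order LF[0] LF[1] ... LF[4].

Answer: 1 2 3 4 0

Derivation:
Char counts: '$':1, 'c':1, 'd':1, 'f':1, 'i':1
C (first-col start): C('$')=0, C('c')=1, C('d')=2, C('f')=3, C('i')=4
L[0]='c': occ=0, LF[0]=C('c')+0=1+0=1
L[1]='d': occ=0, LF[1]=C('d')+0=2+0=2
L[2]='f': occ=0, LF[2]=C('f')+0=3+0=3
L[3]='i': occ=0, LF[3]=C('i')+0=4+0=4
L[4]='$': occ=0, LF[4]=C('$')+0=0+0=0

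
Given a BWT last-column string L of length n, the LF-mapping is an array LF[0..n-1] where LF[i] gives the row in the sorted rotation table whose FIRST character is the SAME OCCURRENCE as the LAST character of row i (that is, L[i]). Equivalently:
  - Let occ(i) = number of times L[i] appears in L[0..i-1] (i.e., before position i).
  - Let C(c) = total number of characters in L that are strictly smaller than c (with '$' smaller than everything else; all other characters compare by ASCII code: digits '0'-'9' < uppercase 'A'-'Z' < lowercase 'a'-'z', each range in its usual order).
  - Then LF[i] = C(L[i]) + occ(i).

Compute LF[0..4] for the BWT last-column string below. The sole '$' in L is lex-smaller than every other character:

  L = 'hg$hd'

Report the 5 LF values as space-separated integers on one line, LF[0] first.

Char counts: '$':1, 'd':1, 'g':1, 'h':2
C (first-col start): C('$')=0, C('d')=1, C('g')=2, C('h')=3
L[0]='h': occ=0, LF[0]=C('h')+0=3+0=3
L[1]='g': occ=0, LF[1]=C('g')+0=2+0=2
L[2]='$': occ=0, LF[2]=C('$')+0=0+0=0
L[3]='h': occ=1, LF[3]=C('h')+1=3+1=4
L[4]='d': occ=0, LF[4]=C('d')+0=1+0=1

Answer: 3 2 0 4 1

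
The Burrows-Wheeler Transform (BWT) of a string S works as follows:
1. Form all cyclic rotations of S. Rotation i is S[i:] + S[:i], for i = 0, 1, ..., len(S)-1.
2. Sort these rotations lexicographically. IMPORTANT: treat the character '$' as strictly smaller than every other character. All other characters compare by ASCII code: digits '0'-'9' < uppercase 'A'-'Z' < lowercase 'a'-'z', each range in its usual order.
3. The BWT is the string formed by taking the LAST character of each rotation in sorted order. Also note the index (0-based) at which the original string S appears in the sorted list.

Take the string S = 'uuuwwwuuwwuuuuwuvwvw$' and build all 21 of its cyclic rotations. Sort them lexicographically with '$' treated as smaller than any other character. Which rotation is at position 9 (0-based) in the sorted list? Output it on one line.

All 21 rotations (rotation i = S[i:]+S[:i]):
  rot[0] = uuuwwwuuwwuuuuwuvwvw$
  rot[1] = uuwwwuuwwuuuuwuvwvw$u
  rot[2] = uwwwuuwwuuuuwuvwvw$uu
  rot[3] = wwwuuwwuuuuwuvwvw$uuu
  rot[4] = wwuuwwuuuuwuvwvw$uuuw
  rot[5] = wuuwwuuuuwuvwvw$uuuww
  rot[6] = uuwwuuuuwuvwvw$uuuwww
  rot[7] = uwwuuuuwuvwvw$uuuwwwu
  rot[8] = wwuuuuwuvwvw$uuuwwwuu
  rot[9] = wuuuuwuvwvw$uuuwwwuuw
  rot[10] = uuuuwuvwvw$uuuwwwuuww
  rot[11] = uuuwuvwvw$uuuwwwuuwwu
  rot[12] = uuwuvwvw$uuuwwwuuwwuu
  rot[13] = uwuvwvw$uuuwwwuuwwuuu
  rot[14] = wuvwvw$uuuwwwuuwwuuuu
  rot[15] = uvwvw$uuuwwwuuwwuuuuw
  rot[16] = vwvw$uuuwwwuuwwuuuuwu
  rot[17] = wvw$uuuwwwuuwwuuuuwuv
  rot[18] = vw$uuuwwwuuwwuuuuwuvw
  rot[19] = w$uuuwwwuuwwuuuuwuvwv
  rot[20] = $uuuwwwuuwwuuuuwuvwvw
Sorted (with $ < everything):
  sorted[0] = $uuuwwwuuwwuuuuwuvwvw
  sorted[1] = uuuuwuvwvw$uuuwwwuuww
  sorted[2] = uuuwuvwvw$uuuwwwuuwwu
  sorted[3] = uuuwwwuuwwuuuuwuvwvw$
  sorted[4] = uuwuvwvw$uuuwwwuuwwuu
  sorted[5] = uuwwuuuuwuvwvw$uuuwww
  sorted[6] = uuwwwuuwwuuuuwuvwvw$u
  sorted[7] = uvwvw$uuuwwwuuwwuuuuw
  sorted[8] = uwuvwvw$uuuwwwuuwwuuu
  sorted[9] = uwwuuuuwuvwvw$uuuwwwu
  sorted[10] = uwwwuuwwuuuuwuvwvw$uu
  sorted[11] = vw$uuuwwwuuwwuuuuwuvw
  sorted[12] = vwvw$uuuwwwuuwwuuuuwu
  sorted[13] = w$uuuwwwuuwwuuuuwuvwv
  sorted[14] = wuuuuwuvwvw$uuuwwwuuw
  sorted[15] = wuuwwuuuuwuvwvw$uuuww
  sorted[16] = wuvwvw$uuuwwwuuwwuuuu
  sorted[17] = wvw$uuuwwwuuwwuuuuwuv
  sorted[18] = wwuuuuwuvwvw$uuuwwwuu
  sorted[19] = wwuuwwuuuuwuvwvw$uuuw
  sorted[20] = wwwuuwwuuuuwuvwvw$uuu
sorted[9] = uwwuuuuwuvwvw$uuuwwwu

Answer: uwwuuuuwuvwvw$uuuwwwu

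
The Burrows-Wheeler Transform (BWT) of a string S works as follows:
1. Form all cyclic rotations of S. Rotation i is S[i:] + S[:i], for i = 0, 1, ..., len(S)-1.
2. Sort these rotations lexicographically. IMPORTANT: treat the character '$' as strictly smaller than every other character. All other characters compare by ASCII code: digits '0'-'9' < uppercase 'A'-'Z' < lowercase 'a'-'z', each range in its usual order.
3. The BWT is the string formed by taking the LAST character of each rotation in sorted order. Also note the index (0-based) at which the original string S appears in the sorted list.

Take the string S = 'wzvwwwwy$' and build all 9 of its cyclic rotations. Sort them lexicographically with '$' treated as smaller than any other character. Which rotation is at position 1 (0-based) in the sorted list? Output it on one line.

All 9 rotations (rotation i = S[i:]+S[:i]):
  rot[0] = wzvwwwwy$
  rot[1] = zvwwwwy$w
  rot[2] = vwwwwy$wz
  rot[3] = wwwwy$wzv
  rot[4] = wwwy$wzvw
  rot[5] = wwy$wzvww
  rot[6] = wy$wzvwww
  rot[7] = y$wzvwwww
  rot[8] = $wzvwwwwy
Sorted (with $ < everything):
  sorted[0] = $wzvwwwwy
  sorted[1] = vwwwwy$wz
  sorted[2] = wwwwy$wzv
  sorted[3] = wwwy$wzvw
  sorted[4] = wwy$wzvww
  sorted[5] = wy$wzvwww
  sorted[6] = wzvwwwwy$
  sorted[7] = y$wzvwwww
  sorted[8] = zvwwwwy$w
sorted[1] = vwwwwy$wz

Answer: vwwwwy$wz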